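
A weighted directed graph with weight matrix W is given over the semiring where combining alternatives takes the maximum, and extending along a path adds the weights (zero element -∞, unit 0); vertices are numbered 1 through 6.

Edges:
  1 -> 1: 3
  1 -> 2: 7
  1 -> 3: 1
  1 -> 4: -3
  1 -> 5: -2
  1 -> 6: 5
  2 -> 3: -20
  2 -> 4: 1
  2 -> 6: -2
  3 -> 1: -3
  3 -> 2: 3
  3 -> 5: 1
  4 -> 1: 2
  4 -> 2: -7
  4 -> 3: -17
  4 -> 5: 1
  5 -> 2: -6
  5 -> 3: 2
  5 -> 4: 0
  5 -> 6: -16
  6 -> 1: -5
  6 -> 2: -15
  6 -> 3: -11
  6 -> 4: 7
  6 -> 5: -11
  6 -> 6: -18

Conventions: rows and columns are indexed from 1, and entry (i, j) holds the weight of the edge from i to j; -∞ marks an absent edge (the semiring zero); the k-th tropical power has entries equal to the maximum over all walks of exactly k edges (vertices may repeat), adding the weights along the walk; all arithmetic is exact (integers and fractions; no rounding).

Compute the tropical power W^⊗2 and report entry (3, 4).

W^⊗2:
  [6, 10, 4, 12, 2, 8]
  [3, -6, -13, 5, 2, -20]
  [0, 4, 3, 4, -5, 2]
  [5, 9, 3, 1, 0, 7]
  [2, 5, -17, -5, 3, -8]
  [9, 2, -4, -8, 8, 0]
Key observation: the optimum is the walk 3->2->4, with weight 3 + 1 = 4.
Optimal value attained by: walk 3->2->4.
Answer: (W^⊗2)[3][4] = 4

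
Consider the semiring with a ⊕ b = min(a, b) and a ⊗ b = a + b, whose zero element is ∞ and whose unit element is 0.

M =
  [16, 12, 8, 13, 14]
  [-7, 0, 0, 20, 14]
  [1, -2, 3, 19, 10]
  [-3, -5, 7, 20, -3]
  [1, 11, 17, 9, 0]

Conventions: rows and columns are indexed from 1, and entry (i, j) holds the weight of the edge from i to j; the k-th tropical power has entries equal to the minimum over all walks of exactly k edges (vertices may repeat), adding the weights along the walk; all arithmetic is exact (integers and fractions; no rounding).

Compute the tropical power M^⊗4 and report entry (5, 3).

M^⊗2:
  [5, 6, 11, 23, 10]
  [-7, -2, 0, 6, 7]
  [-9, -2, -2, 14, 10]
  [-12, -5, -5, 6, -3]
  [1, 4, 9, 9, 0]
M^⊗3:
  [-1, 6, 6, 18, 10]
  [-9, -2, -2, 6, 3]
  [-9, -4, -2, 4, 5]
  [-12, -7, -5, 1, -3]
  [-3, 4, 4, 9, 0]
M^⊗4:
  [-1, 4, 6, 12, 10]
  [-9, -4, -2, 4, 3]
  [-11, -4, -4, 4, 1]
  [-14, -7, -7, 1, -3]
  [-3, 2, 4, 9, 0]
Key observation: the optimum is the walk 5->4->2->2->3, with weight 9 + (-5) + 0 + 0 = 4.
Optimal value attained by: walk 5->4->2->2->3.
Answer: (M^⊗4)[5][3] = 4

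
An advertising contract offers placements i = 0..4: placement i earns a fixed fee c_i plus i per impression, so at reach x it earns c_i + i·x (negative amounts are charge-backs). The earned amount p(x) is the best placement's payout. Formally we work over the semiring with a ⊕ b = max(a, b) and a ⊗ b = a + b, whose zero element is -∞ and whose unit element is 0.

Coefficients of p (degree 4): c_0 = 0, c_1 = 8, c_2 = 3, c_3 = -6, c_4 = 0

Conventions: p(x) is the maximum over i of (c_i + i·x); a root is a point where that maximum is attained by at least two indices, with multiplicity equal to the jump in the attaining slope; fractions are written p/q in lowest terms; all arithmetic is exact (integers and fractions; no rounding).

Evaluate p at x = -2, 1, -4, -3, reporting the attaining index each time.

p(-2) = max(0+0·(-2)=0, 8+1·(-2)=6, 3+2·(-2)=-1, -6+3·(-2)=-12, 0+4·(-2)=-8) = 6 (attained by i=1)
p(1) = max(0+0·1=0, 8+1·1=9, 3+2·1=5, -6+3·1=-3, 0+4·1=4) = 9 (attained by i=1)
p(-4) = max(0+0·(-4)=0, 8+1·(-4)=4, 3+2·(-4)=-5, -6+3·(-4)=-18, 0+4·(-4)=-16) = 4 (attained by i=1)
p(-3) = max(0+0·(-3)=0, 8+1·(-3)=5, 3+2·(-3)=-3, -6+3·(-3)=-15, 0+4·(-3)=-12) = 5 (attained by i=1)
Answer: p(-2) = 6; p(1) = 9; p(-4) = 4; p(-3) = 5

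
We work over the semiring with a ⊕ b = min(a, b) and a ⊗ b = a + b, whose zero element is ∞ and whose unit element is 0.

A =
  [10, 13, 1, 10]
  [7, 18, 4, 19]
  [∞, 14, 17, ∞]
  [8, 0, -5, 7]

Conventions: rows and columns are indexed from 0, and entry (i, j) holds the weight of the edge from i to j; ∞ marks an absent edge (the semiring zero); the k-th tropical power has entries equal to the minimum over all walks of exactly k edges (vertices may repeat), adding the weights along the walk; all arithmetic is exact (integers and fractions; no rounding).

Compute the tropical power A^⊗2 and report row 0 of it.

A^⊗2:
  [18, 10, 5, 17]
  [17, 18, 8, 17]
  [21, 31, 18, 33]
  [7, 7, 2, 14]
Answer: row 0 of A^⊗2 = [18, 10, 5, 17]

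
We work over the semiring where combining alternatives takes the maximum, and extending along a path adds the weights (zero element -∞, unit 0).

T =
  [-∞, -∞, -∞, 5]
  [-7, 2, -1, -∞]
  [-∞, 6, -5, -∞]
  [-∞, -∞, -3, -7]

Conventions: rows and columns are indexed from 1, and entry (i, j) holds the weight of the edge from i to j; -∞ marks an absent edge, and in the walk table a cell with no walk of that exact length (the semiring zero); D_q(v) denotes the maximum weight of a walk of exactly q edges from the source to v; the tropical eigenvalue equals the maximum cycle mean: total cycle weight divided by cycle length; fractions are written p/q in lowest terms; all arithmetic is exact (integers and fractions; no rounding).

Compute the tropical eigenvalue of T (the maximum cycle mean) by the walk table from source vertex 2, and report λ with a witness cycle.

q=0: [-∞, 0, -∞, -∞]
q=1: [-7, 2, -1, -∞]
q=2: [-5, 5, 1, -2]
q=3: [-2, 7, 4, 0]
q=4: [0, 10, 6, 3]
Optimal cycle mean attained by: cycle 2->3->2, total (-1) + 6, length 2.
Answer: λ = 5/2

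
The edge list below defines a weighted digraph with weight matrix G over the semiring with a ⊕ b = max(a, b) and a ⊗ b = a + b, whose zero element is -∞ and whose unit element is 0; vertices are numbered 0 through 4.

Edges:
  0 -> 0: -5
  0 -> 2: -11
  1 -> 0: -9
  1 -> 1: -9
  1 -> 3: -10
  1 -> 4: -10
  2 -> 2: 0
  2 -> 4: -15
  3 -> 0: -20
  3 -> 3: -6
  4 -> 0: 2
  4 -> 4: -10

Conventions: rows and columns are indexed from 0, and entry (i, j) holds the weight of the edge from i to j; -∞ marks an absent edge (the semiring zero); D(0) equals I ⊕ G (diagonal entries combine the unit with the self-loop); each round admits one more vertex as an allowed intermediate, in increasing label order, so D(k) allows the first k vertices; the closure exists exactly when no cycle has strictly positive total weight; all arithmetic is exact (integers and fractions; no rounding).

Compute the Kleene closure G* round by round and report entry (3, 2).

D(0):
  [0, -∞, -11, -∞, -∞]
  [-9, 0, -∞, -10, -10]
  [-∞, -∞, 0, -∞, -15]
  [-20, -∞, -∞, 0, -∞]
  [2, -∞, -∞, -∞, 0]
D(1):
  [0, -∞, -11, -∞, -∞]
  [-9, 0, -20, -10, -10]
  [-∞, -∞, 0, -∞, -15]
  [-20, -∞, -31, 0, -∞]
  [2, -∞, -9, -∞, 0]
D(2):
  [0, -∞, -11, -∞, -∞]
  [-9, 0, -20, -10, -10]
  [-∞, -∞, 0, -∞, -15]
  [-20, -∞, -31, 0, -∞]
  [2, -∞, -9, -∞, 0]
D(3):
  [0, -∞, -11, -∞, -26]
  [-9, 0, -20, -10, -10]
  [-∞, -∞, 0, -∞, -15]
  [-20, -∞, -31, 0, -46]
  [2, -∞, -9, -∞, 0]
D(4):
  [0, -∞, -11, -∞, -26]
  [-9, 0, -20, -10, -10]
  [-∞, -∞, 0, -∞, -15]
  [-20, -∞, -31, 0, -46]
  [2, -∞, -9, -∞, 0]
D(5):
  [0, -∞, -11, -∞, -26]
  [-8, 0, -19, -10, -10]
  [-13, -∞, 0, -∞, -15]
  [-20, -∞, -31, 0, -46]
  [2, -∞, -9, -∞, 0]
Answer: G*[3][2] = -31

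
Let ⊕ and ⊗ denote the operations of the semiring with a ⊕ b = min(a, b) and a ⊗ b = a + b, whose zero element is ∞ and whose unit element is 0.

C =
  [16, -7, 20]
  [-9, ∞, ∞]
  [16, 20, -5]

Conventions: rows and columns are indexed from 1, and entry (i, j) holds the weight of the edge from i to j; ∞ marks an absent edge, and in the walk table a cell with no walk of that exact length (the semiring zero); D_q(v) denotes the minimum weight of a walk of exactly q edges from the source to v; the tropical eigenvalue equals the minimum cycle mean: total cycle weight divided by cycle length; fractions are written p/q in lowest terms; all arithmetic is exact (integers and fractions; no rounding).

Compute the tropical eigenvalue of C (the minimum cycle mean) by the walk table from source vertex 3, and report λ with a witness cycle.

q=0: [∞, ∞, 0]
q=1: [16, 20, -5]
q=2: [11, 9, -10]
q=3: [0, 4, -15]
Optimal cycle mean attained by: cycle 1->2->1, total (-7) + (-9), length 2.
Answer: λ = -8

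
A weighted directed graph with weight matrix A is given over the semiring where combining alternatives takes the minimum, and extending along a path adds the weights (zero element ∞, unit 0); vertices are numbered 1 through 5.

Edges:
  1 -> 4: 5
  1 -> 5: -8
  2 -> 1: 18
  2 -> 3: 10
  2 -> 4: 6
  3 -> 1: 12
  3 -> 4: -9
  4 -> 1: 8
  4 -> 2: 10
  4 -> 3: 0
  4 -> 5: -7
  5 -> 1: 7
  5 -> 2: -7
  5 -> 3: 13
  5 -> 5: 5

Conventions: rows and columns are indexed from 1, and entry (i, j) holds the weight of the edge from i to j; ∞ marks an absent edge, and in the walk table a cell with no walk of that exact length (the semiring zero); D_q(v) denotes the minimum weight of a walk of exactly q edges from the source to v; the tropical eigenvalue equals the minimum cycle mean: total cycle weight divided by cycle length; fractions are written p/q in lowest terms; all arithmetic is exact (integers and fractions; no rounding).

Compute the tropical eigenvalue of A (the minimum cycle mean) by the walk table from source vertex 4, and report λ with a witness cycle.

q=0: [∞, ∞, ∞, 0, ∞]
q=1: [8, 10, 0, ∞, -7]
q=2: [0, -14, 6, -9, -2]
q=3: [-1, -9, -9, -8, -16]
q=4: [-9, -23, -8, -18, -15]
q=5: [-10, -22, -18, -17, -25]
Optimal cycle mean attained by: cycle 3->4->3, total (-9) + 0, length 2.
Answer: λ = -9/2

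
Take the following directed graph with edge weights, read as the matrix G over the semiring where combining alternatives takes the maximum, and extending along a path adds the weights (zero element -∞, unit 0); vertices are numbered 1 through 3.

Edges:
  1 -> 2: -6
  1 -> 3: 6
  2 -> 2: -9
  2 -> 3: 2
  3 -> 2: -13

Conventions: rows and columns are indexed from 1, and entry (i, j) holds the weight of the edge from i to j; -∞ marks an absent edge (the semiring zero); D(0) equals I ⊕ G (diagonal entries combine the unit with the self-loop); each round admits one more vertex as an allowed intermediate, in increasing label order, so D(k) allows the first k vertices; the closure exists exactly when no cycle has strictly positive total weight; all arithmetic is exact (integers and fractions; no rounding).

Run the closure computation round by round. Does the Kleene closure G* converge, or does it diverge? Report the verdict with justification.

D(0):
  [0, -6, 6]
  [-∞, 0, 2]
  [-∞, -13, 0]
D(1):
  [0, -6, 6]
  [-∞, 0, 2]
  [-∞, -13, 0]
D(2):
  [0, -6, 6]
  [-∞, 0, 2]
  [-∞, -13, 0]
D(3):
  [0, -6, 6]
  [-∞, 0, 2]
  [-∞, -13, 0]
Key observation: every diagonal entry stays at the unit through all rounds, so no improving cycle exists.
Answer: CONVERGES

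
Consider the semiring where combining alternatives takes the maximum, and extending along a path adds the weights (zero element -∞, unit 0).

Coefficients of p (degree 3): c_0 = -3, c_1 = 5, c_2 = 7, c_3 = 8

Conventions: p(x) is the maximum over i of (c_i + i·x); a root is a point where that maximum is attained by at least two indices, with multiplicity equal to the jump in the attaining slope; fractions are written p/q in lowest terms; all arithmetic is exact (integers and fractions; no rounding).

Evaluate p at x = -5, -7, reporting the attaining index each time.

p(-5) = max(-3+0·(-5)=-3, 5+1·(-5)=0, 7+2·(-5)=-3, 8+3·(-5)=-7) = 0 (attained by i=1)
p(-7) = max(-3+0·(-7)=-3, 5+1·(-7)=-2, 7+2·(-7)=-7, 8+3·(-7)=-13) = -2 (attained by i=1)
Answer: p(-5) = 0; p(-7) = -2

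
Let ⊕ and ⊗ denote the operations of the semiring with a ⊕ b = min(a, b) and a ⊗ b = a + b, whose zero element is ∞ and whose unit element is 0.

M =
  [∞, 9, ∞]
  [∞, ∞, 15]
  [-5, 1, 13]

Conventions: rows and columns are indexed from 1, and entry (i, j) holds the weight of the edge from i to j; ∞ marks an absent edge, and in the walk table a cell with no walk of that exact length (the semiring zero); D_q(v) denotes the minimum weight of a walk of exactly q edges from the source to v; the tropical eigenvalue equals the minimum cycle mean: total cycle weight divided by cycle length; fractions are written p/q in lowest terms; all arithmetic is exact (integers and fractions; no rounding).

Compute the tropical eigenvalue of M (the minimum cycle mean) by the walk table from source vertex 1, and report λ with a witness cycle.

q=0: [0, ∞, ∞]
q=1: [∞, 9, ∞]
q=2: [∞, ∞, 24]
q=3: [19, 25, 37]
Optimal cycle mean attained by: cycle 1->2->3->1, total 9 + 15 + (-5), length 3.
Answer: λ = 19/3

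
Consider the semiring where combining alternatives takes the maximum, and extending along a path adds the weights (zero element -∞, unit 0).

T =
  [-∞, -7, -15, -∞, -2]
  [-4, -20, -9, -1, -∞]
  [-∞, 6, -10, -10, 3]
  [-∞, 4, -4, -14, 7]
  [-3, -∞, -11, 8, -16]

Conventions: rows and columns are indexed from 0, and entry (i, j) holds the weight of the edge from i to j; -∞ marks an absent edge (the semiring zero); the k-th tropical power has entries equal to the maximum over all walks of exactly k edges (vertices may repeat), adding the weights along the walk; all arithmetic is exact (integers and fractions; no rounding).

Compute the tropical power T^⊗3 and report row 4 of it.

T^⊗2:
  [-5, -9, -13, 6, -12]
  [-24, 3, -5, -15, 6]
  [2, -4, -3, 11, -3]
  [4, 2, -4, 15, -1]
  [-19, 12, 4, -6, 15]
T^⊗3:
  [-13, 10, 2, -4, 13]
  [3, 1, -5, 14, -2]
  [-6, 15, 7, 5, 18]
  [-2, 19, 11, 7, 22]
  [12, 10, 4, 23, 7]
Answer: row 4 of T^⊗3 = [12, 10, 4, 23, 7]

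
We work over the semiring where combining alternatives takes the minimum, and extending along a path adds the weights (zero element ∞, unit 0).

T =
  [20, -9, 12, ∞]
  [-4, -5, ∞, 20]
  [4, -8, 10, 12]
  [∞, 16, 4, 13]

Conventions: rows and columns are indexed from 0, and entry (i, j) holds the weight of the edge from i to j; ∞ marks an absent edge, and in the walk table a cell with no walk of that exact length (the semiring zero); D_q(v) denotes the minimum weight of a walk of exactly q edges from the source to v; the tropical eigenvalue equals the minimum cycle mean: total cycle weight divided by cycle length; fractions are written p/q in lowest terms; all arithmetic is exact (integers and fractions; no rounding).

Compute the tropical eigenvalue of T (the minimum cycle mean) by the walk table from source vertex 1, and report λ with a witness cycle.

q=0: [∞, 0, ∞, ∞]
q=1: [-4, -5, ∞, 20]
q=2: [-9, -13, 8, 15]
q=3: [-17, -18, 3, 7]
q=4: [-22, -26, -5, 2]
Optimal cycle mean attained by: cycle 0->1->0, total (-9) + (-4), length 2.
Answer: λ = -13/2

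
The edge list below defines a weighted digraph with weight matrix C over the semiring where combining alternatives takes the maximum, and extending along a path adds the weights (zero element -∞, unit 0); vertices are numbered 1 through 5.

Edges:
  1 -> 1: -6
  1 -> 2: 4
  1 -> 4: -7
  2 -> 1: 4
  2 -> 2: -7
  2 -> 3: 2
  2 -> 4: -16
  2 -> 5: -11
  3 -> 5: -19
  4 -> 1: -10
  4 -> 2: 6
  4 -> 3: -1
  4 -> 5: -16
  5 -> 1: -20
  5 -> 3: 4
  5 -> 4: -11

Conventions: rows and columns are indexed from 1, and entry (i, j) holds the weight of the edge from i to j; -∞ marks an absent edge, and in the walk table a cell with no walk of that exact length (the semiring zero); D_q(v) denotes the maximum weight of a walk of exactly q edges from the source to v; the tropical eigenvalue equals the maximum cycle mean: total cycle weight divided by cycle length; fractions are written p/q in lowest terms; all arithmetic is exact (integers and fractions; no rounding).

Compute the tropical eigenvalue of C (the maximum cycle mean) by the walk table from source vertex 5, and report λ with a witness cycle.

q=0: [-∞, -∞, -∞, -∞, 0]
q=1: [-20, -∞, 4, -11, -∞]
q=2: [-21, -5, -12, -27, -15]
q=3: [-1, -12, -3, -21, -16]
q=4: [-7, 3, -10, -8, -22]
q=5: [7, -2, 5, -13, -8]
Optimal cycle mean attained by: cycle 1->2->1, total 4 + 4, length 2.
Answer: λ = 4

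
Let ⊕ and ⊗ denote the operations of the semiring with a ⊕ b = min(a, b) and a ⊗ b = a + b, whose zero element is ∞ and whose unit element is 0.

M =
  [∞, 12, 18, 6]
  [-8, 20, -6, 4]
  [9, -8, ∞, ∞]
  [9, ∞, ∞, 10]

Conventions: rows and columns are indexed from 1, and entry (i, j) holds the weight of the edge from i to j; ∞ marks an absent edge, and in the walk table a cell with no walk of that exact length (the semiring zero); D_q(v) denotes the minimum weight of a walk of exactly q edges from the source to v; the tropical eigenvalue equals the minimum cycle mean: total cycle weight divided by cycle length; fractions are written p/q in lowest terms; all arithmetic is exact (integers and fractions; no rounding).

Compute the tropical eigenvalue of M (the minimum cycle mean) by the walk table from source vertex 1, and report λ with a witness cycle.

q=0: [0, ∞, ∞, ∞]
q=1: [∞, 12, 18, 6]
q=2: [4, 10, 6, 16]
q=3: [2, -2, 4, 10]
q=4: [-10, -4, -8, 2]
Optimal cycle mean attained by: cycle 2->3->2, total (-6) + (-8), length 2.
Answer: λ = -7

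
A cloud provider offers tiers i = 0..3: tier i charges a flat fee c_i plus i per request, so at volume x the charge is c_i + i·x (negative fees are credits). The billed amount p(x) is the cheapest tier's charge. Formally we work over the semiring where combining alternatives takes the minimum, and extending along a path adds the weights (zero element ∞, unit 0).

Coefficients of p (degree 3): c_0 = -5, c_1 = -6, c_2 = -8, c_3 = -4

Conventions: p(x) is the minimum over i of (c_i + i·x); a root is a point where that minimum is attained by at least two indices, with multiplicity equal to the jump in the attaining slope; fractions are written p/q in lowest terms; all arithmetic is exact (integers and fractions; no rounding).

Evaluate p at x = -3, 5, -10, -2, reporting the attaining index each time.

p(-3) = min(-5+0·(-3)=-5, -6+1·(-3)=-9, -8+2·(-3)=-14, -4+3·(-3)=-13) = -14 (attained by i=2)
p(5) = min(-5+0·5=-5, -6+1·5=-1, -8+2·5=2, -4+3·5=11) = -5 (attained by i=0)
p(-10) = min(-5+0·(-10)=-5, -6+1·(-10)=-16, -8+2·(-10)=-28, -4+3·(-10)=-34) = -34 (attained by i=3)
p(-2) = min(-5+0·(-2)=-5, -6+1·(-2)=-8, -8+2·(-2)=-12, -4+3·(-2)=-10) = -12 (attained by i=2)
Answer: p(-3) = -14; p(5) = -5; p(-10) = -34; p(-2) = -12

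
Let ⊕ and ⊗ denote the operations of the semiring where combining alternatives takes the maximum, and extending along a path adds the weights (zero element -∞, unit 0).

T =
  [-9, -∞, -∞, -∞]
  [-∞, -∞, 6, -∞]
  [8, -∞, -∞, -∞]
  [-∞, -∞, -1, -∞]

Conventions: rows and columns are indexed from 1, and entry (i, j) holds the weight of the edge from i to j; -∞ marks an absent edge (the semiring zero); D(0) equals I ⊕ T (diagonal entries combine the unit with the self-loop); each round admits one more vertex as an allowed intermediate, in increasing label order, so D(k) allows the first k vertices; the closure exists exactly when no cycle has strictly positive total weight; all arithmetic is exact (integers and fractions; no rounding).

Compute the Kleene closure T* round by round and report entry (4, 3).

D(0):
  [0, -∞, -∞, -∞]
  [-∞, 0, 6, -∞]
  [8, -∞, 0, -∞]
  [-∞, -∞, -1, 0]
D(1):
  [0, -∞, -∞, -∞]
  [-∞, 0, 6, -∞]
  [8, -∞, 0, -∞]
  [-∞, -∞, -1, 0]
D(2):
  [0, -∞, -∞, -∞]
  [-∞, 0, 6, -∞]
  [8, -∞, 0, -∞]
  [-∞, -∞, -1, 0]
D(3):
  [0, -∞, -∞, -∞]
  [14, 0, 6, -∞]
  [8, -∞, 0, -∞]
  [7, -∞, -1, 0]
D(4):
  [0, -∞, -∞, -∞]
  [14, 0, 6, -∞]
  [8, -∞, 0, -∞]
  [7, -∞, -1, 0]
Answer: T*[4][3] = -1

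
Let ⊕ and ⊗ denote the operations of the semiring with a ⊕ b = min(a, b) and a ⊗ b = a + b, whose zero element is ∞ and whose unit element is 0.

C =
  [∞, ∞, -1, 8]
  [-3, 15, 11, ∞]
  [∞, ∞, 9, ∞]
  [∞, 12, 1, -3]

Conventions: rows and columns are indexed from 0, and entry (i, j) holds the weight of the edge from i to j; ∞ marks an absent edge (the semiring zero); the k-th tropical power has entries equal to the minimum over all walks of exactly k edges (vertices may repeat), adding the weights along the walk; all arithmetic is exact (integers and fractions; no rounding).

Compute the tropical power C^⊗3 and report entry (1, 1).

C^⊗2:
  [∞, 20, 8, 5]
  [12, 30, -4, 5]
  [∞, ∞, 18, ∞]
  [9, 9, -2, -6]
C^⊗3:
  [17, 17, 6, 2]
  [27, 17, 5, 2]
  [∞, ∞, 27, ∞]
  [6, 6, -5, -9]
Key observation: the optimum is the walk 1->0->3->1, with weight (-3) + 8 + 12 = 17.
Optimal value attained by: walk 1->0->3->1.
Answer: (C^⊗3)[1][1] = 17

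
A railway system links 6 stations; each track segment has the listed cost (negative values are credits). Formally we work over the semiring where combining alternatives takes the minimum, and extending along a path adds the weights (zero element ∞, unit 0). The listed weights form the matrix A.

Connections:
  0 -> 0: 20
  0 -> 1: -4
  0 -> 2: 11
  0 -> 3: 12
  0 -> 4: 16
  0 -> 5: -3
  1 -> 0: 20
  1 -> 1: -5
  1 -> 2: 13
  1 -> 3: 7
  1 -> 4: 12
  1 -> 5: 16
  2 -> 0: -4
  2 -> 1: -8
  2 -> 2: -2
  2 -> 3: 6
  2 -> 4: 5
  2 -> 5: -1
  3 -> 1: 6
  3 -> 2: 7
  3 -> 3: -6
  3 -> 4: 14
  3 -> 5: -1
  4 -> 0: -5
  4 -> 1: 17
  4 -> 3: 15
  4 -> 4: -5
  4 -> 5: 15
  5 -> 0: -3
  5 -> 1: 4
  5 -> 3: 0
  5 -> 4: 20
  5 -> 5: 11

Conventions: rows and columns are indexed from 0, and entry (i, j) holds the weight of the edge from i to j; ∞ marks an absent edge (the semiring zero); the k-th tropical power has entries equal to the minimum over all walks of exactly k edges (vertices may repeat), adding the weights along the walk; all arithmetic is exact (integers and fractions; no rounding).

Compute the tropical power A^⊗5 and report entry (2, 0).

A^⊗2:
  [-6, -9, 9, -3, 8, 8]
  [7, -10, 8, 1, 7, 6]
  [-6, -13, -4, -1, 0, -7]
  [-4, -1, 1, -12, 8, -7]
  [-10, -9, 6, 7, -10, -8]
  [8, -7, 7, -6, 13, -6]
A^⊗3:
  [3, -14, 4, -9, 3, -9]
  [2, -15, 3, -5, 2, 0]
  [-10, -18, -6, -7, -5, -9]
  [-10, -8, -5, -18, 2, -13]
  [-15, -14, 1, -8, -15, -13]
  [-9, -12, 1, -12, 5, -7]
A^⊗4:
  [-12, -19, -2, -15, -2, -10]
  [-3, -20, -2, -11, -3, -6]
  [-12, -23, -8, -13, -10, -13]
  [-16, -14, -11, -24, -4, -19]
  [-20, -19, -4, -14, -20, -18]
  [-10, -17, -5, -18, 0, -13]
A^⊗5:
  [-13, -24, -8, -21, -7, -16]
  [-9, -25, -7, -17, -8, -12]
  [-16, -28, -10, -19, -15, -15]
  [-22, -20, -17, -30, -10, -25]
  [-25, -24, -9, -20, -25, -23]
  [-16, -22, -11, -24, -5, -19]
Key observation: the optimum is the walk 2->0->5->0->5->0, with weight (-4) + (-3) + (-3) + (-3) + (-3) = -16.
Optimal value attained by: walk 2->0->5->0->5->0.
Answer: (A^⊗5)[2][0] = -16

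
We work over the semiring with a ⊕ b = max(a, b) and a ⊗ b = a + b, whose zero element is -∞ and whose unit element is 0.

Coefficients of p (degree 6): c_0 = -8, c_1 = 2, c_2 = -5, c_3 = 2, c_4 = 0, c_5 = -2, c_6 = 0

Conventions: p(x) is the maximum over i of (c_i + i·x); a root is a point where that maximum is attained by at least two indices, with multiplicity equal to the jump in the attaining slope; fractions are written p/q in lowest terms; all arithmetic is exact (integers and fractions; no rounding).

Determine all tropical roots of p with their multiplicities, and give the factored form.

hull edge (i=0, c=-8) to (i=1, c=2): slope 10, span 1
hull edge (i=1, c=2) to (i=3, c=2): slope 0, span 2
hull edge (i=3, c=2) to (i=6, c=0): slope -2/3, span 3
Factored form: p(x) = 0 ⊗ (x ⊕ (-10)) ⊗ (x ⊕ 0) ⊗ (x ⊕ 0) ⊗ (x ⊕ 2/3) ⊗ (x ⊕ 2/3) ⊗ (x ⊕ 2/3)
Answer: roots = -10 (mult 1), 0 (mult 2), 2/3 (mult 3)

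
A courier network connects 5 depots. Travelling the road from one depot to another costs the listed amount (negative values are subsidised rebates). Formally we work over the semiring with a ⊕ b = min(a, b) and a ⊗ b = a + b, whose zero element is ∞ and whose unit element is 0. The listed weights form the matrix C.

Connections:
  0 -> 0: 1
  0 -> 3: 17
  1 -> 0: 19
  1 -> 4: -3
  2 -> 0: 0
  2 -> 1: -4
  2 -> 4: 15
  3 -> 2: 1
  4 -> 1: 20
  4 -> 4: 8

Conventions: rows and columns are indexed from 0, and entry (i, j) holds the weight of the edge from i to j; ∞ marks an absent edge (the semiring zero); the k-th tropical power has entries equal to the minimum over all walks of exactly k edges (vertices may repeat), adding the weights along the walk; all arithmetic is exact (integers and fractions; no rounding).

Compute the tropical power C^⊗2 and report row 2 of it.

C^⊗2:
  [2, ∞, 18, 18, ∞]
  [20, 17, ∞, 36, 5]
  [1, 35, ∞, 17, -7]
  [1, -3, ∞, ∞, 16]
  [39, 28, ∞, ∞, 16]
Answer: row 2 of C^⊗2 = [1, 35, ∞, 17, -7]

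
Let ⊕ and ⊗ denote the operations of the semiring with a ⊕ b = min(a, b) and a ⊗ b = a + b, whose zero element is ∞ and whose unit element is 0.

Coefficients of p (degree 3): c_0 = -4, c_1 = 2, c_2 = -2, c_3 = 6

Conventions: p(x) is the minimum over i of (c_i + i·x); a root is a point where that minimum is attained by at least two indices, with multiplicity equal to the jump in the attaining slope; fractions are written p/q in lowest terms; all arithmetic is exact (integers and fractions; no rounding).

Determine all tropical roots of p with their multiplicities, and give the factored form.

hull edge (i=0, c=-4) to (i=2, c=-2): slope 1, span 2
hull edge (i=2, c=-2) to (i=3, c=6): slope 8, span 1
Factored form: p(x) = 6 ⊗ (x ⊕ (-8)) ⊗ (x ⊕ (-1)) ⊗ (x ⊕ (-1))
Answer: roots = -8 (mult 1), -1 (mult 2)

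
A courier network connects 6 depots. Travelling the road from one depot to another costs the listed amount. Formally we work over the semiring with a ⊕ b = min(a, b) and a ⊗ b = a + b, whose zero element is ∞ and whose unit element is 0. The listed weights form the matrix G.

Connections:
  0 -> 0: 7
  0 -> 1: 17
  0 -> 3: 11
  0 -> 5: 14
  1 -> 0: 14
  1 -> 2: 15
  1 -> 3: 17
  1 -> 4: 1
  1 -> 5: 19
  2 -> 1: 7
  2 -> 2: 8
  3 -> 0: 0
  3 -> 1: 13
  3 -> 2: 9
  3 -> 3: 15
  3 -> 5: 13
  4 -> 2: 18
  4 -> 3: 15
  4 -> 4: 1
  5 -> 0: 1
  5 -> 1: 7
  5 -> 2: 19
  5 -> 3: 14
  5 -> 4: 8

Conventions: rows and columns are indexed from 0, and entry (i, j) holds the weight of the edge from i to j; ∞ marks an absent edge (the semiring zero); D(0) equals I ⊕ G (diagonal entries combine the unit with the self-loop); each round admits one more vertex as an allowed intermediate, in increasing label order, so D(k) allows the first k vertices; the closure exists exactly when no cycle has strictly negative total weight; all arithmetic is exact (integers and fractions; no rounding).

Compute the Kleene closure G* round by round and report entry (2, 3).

D(0):
  [0, 17, ∞, 11, ∞, 14]
  [14, 0, 15, 17, 1, 19]
  [∞, 7, 0, ∞, ∞, ∞]
  [0, 13, 9, 0, ∞, 13]
  [∞, ∞, 18, 15, 0, ∞]
  [1, 7, 19, 14, 8, 0]
D(1):
  [0, 17, ∞, 11, ∞, 14]
  [14, 0, 15, 17, 1, 19]
  [∞, 7, 0, ∞, ∞, ∞]
  [0, 13, 9, 0, ∞, 13]
  [∞, ∞, 18, 15, 0, ∞]
  [1, 7, 19, 12, 8, 0]
D(2):
  [0, 17, 32, 11, 18, 14]
  [14, 0, 15, 17, 1, 19]
  [21, 7, 0, 24, 8, 26]
  [0, 13, 9, 0, 14, 13]
  [∞, ∞, 18, 15, 0, ∞]
  [1, 7, 19, 12, 8, 0]
D(3):
  [0, 17, 32, 11, 18, 14]
  [14, 0, 15, 17, 1, 19]
  [21, 7, 0, 24, 8, 26]
  [0, 13, 9, 0, 14, 13]
  [39, 25, 18, 15, 0, 44]
  [1, 7, 19, 12, 8, 0]
D(4):
  [0, 17, 20, 11, 18, 14]
  [14, 0, 15, 17, 1, 19]
  [21, 7, 0, 24, 8, 26]
  [0, 13, 9, 0, 14, 13]
  [15, 25, 18, 15, 0, 28]
  [1, 7, 19, 12, 8, 0]
D(5):
  [0, 17, 20, 11, 18, 14]
  [14, 0, 15, 16, 1, 19]
  [21, 7, 0, 23, 8, 26]
  [0, 13, 9, 0, 14, 13]
  [15, 25, 18, 15, 0, 28]
  [1, 7, 19, 12, 8, 0]
D(6):
  [0, 17, 20, 11, 18, 14]
  [14, 0, 15, 16, 1, 19]
  [21, 7, 0, 23, 8, 26]
  [0, 13, 9, 0, 14, 13]
  [15, 25, 18, 15, 0, 28]
  [1, 7, 19, 12, 8, 0]
Answer: G*[2][3] = 23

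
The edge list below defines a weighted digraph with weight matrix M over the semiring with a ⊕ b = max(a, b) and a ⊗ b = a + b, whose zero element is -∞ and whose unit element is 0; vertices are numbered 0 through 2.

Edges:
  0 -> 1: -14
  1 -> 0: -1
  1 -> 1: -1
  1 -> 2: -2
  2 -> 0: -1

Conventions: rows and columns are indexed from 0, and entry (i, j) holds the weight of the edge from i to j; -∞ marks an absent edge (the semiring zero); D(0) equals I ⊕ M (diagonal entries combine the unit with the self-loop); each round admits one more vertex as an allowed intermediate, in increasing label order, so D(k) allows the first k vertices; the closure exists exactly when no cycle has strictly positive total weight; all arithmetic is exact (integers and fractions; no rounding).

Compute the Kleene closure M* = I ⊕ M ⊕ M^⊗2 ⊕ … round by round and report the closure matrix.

D(0):
  [0, -14, -∞]
  [-1, 0, -2]
  [-1, -∞, 0]
D(1):
  [0, -14, -∞]
  [-1, 0, -2]
  [-1, -15, 0]
D(2):
  [0, -14, -16]
  [-1, 0, -2]
  [-1, -15, 0]
D(3):
  [0, -14, -16]
  [-1, 0, -2]
  [-1, -15, 0]
Answer: M* = [[0, -14, -16], [-1, 0, -2], [-1, -15, 0]]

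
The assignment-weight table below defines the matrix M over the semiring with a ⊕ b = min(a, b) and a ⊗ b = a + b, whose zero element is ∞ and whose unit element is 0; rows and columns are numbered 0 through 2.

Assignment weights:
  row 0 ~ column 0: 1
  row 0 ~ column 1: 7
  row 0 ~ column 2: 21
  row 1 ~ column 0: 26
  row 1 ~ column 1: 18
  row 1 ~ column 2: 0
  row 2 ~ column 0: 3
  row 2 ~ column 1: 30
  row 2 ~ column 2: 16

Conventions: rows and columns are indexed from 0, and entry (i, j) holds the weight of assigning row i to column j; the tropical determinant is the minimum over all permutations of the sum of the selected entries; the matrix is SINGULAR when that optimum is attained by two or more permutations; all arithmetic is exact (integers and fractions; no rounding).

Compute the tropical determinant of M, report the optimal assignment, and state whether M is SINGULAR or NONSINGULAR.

σ = (0, 1, 2): 1 + 18 + 16 = 35
σ = (0, 2, 1): 1 + 0 + 30 = 31
σ = (1, 0, 2): 7 + 26 + 16 = 49
σ = (1, 2, 0): 7 + 0 + 3 = 10
σ = (2, 0, 1): 21 + 26 + 30 = 77
σ = (2, 1, 0): 21 + 18 + 3 = 42
Optimal value attained by: σ = (1, 2, 0).
Answer: det⊕(M) = 10; verdict: NONSINGULAR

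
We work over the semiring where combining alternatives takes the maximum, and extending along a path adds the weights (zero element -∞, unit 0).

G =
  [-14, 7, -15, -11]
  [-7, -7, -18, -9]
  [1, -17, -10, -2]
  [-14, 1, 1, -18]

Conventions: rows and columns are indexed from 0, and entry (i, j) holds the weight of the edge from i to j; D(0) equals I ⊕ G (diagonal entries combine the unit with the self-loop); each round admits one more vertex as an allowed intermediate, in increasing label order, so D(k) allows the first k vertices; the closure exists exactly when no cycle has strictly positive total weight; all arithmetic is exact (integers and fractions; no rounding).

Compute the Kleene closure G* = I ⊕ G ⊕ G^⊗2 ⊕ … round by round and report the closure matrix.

D(0):
  [0, 7, -15, -11]
  [-7, 0, -18, -9]
  [1, -17, 0, -2]
  [-14, 1, 1, 0]
D(1):
  [0, 7, -15, -11]
  [-7, 0, -18, -9]
  [1, 8, 0, -2]
  [-14, 1, 1, 0]
D(2):
  [0, 7, -11, -2]
  [-7, 0, -18, -9]
  [1, 8, 0, -1]
  [-6, 1, 1, 0]
D(3):
  [0, 7, -11, -2]
  [-7, 0, -18, -9]
  [1, 8, 0, -1]
  [2, 9, 1, 0]
D(4):
  [0, 7, -1, -2]
  [-7, 0, -8, -9]
  [1, 8, 0, -1]
  [2, 9, 1, 0]
Answer: G* = [[0, 7, -1, -2], [-7, 0, -8, -9], [1, 8, 0, -1], [2, 9, 1, 0]]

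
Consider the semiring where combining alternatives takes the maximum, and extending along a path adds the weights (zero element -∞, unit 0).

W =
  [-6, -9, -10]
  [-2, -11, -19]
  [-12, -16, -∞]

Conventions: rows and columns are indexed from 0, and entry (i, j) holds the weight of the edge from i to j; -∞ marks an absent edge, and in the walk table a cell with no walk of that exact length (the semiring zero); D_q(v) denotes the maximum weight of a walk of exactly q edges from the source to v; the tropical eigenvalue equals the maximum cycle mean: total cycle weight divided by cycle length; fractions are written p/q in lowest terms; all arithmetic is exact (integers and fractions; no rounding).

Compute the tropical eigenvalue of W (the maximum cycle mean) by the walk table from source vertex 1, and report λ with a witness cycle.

q=0: [-∞, 0, -∞]
q=1: [-2, -11, -19]
q=2: [-8, -11, -12]
q=3: [-13, -17, -18]
Optimal cycle mean attained by: cycle 0->1->0, total (-9) + (-2), length 2.
Answer: λ = -11/2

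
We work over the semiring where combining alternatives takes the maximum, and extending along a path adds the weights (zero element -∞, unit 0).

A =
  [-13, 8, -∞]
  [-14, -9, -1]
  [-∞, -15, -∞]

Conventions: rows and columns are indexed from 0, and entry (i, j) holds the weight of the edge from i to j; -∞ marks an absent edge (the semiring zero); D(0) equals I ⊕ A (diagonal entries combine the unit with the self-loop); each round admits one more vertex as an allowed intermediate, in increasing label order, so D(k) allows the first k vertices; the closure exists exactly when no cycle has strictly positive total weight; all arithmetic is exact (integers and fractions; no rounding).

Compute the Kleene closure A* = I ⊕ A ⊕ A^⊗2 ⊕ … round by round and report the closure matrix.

D(0):
  [0, 8, -∞]
  [-14, 0, -1]
  [-∞, -15, 0]
D(1):
  [0, 8, -∞]
  [-14, 0, -1]
  [-∞, -15, 0]
D(2):
  [0, 8, 7]
  [-14, 0, -1]
  [-29, -15, 0]
D(3):
  [0, 8, 7]
  [-14, 0, -1]
  [-29, -15, 0]
Answer: A* = [[0, 8, 7], [-14, 0, -1], [-29, -15, 0]]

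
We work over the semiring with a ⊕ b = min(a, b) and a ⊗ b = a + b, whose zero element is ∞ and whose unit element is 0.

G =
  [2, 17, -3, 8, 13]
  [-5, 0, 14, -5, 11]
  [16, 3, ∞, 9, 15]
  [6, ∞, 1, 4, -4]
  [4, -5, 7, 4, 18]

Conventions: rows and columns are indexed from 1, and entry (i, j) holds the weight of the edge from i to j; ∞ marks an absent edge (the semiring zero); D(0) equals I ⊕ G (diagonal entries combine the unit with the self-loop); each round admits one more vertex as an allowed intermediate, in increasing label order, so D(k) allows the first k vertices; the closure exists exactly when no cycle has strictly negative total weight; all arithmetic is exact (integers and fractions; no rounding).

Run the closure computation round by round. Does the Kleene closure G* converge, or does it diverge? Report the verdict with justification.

D(0):
  [0, 17, -3, 8, 13]
  [-5, 0, 14, -5, 11]
  [16, 3, 0, 9, 15]
  [6, ∞, 1, 0, -4]
  [4, -5, 7, 4, 0]
D(1):
  [0, 17, -3, 8, 13]
  [-5, 0, -8, -5, 8]
  [16, 3, 0, 9, 15]
  [6, 23, 1, 0, -4]
  [4, -5, 1, 4, 0]
Detection: at round 2, diagonal entry (3, 3) turns strictly negative.
Key observation: the cycle 3->2->1->3 has total weight 3 + (-5) + (-3), which is strictly negative.
Answer: DIVERGES — negative cycle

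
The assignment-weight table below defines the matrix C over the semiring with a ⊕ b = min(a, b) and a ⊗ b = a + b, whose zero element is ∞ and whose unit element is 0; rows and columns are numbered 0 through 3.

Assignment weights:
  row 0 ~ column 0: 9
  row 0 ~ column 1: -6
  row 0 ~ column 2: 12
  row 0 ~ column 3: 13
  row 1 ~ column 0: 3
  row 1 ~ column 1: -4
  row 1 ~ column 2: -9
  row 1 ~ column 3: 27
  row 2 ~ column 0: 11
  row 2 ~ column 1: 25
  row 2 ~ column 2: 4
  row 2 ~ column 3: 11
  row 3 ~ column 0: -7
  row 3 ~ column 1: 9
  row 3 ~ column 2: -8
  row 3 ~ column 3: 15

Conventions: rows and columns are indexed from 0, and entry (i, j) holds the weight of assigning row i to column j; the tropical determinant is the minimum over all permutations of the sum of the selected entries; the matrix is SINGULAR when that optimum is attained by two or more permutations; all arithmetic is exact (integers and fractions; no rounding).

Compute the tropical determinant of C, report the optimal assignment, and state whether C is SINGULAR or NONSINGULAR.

σ = (0, 1, 2, 3): 9 + (-4) + 4 + 15 = 24
σ = (0, 1, 3, 2): 9 + (-4) + 11 + (-8) = 8
σ = (0, 2, 1, 3): 9 + (-9) + 25 + 15 = 40
σ = (0, 2, 3, 1): 9 + (-9) + 11 + 9 = 20
σ = (0, 3, 1, 2): 9 + 27 + 25 + (-8) = 53
σ = (0, 3, 2, 1): 9 + 27 + 4 + 9 = 49
σ = (1, 0, 2, 3): (-6) + 3 + 4 + 15 = 16
σ = (1, 0, 3, 2): (-6) + 3 + 11 + (-8) = 0
σ = (1, 2, 0, 3): (-6) + (-9) + 11 + 15 = 11
σ = (1, 2, 3, 0): (-6) + (-9) + 11 + (-7) = -11
σ = (1, 3, 0, 2): (-6) + 27 + 11 + (-8) = 24
σ = (1, 3, 2, 0): (-6) + 27 + 4 + (-7) = 18
σ = (2, 0, 1, 3): 12 + 3 + 25 + 15 = 55
σ = (2, 0, 3, 1): 12 + 3 + 11 + 9 = 35
σ = (2, 1, 0, 3): 12 + (-4) + 11 + 15 = 34
σ = (2, 1, 3, 0): 12 + (-4) + 11 + (-7) = 12
σ = (2, 3, 0, 1): 12 + 27 + 11 + 9 = 59
σ = (2, 3, 1, 0): 12 + 27 + 25 + (-7) = 57
σ = (3, 0, 1, 2): 13 + 3 + 25 + (-8) = 33
σ = (3, 0, 2, 1): 13 + 3 + 4 + 9 = 29
σ = (3, 1, 0, 2): 13 + (-4) + 11 + (-8) = 12
σ = (3, 1, 2, 0): 13 + (-4) + 4 + (-7) = 6
σ = (3, 2, 0, 1): 13 + (-9) + 11 + 9 = 24
σ = (3, 2, 1, 0): 13 + (-9) + 25 + (-7) = 22
Optimal value attained by: σ = (1, 2, 3, 0).
Answer: det⊕(C) = -11; verdict: NONSINGULAR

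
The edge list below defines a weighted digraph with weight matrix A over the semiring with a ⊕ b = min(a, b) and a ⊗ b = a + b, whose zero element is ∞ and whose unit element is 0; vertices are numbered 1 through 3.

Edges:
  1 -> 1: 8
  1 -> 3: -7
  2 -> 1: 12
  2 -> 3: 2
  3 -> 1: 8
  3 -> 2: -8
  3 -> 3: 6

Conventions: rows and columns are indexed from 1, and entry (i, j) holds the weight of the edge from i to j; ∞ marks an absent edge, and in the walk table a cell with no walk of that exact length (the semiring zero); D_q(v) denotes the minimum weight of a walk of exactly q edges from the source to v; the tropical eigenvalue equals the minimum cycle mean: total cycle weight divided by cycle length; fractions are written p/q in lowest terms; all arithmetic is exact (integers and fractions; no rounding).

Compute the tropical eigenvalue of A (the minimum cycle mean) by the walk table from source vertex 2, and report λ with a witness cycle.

q=0: [∞, 0, ∞]
q=1: [12, ∞, 2]
q=2: [10, -6, 5]
q=3: [6, -3, -4]
Optimal cycle mean attained by: cycle 2->3->2, total 2 + (-8), length 2.
Answer: λ = -3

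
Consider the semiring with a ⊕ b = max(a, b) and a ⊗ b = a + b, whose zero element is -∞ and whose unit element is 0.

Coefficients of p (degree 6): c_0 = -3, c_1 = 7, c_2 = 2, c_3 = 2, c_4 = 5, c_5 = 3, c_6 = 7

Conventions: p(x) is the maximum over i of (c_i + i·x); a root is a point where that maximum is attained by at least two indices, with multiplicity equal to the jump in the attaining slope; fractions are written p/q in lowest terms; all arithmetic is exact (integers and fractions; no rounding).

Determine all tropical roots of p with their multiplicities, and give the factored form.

hull edge (i=0, c=-3) to (i=1, c=7): slope 10, span 1
hull edge (i=1, c=7) to (i=6, c=7): slope 0, span 5
Factored form: p(x) = 7 ⊗ (x ⊕ (-10)) ⊗ (x ⊕ 0) ⊗ (x ⊕ 0) ⊗ (x ⊕ 0) ⊗ (x ⊕ 0) ⊗ (x ⊕ 0)
Answer: roots = -10 (mult 1), 0 (mult 5)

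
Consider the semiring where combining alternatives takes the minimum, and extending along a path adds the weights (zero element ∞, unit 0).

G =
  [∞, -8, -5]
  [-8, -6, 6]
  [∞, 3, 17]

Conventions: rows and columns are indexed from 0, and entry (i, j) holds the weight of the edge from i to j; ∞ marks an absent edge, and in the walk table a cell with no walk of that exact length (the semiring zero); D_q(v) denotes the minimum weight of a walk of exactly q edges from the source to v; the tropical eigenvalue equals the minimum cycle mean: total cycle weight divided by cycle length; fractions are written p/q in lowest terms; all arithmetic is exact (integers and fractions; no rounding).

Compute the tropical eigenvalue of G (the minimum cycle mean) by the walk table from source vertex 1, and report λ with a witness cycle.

q=0: [∞, 0, ∞]
q=1: [-8, -6, 6]
q=2: [-14, -16, -13]
q=3: [-24, -22, -19]
Optimal cycle mean attained by: cycle 0->1->0, total (-8) + (-8), length 2.
Answer: λ = -8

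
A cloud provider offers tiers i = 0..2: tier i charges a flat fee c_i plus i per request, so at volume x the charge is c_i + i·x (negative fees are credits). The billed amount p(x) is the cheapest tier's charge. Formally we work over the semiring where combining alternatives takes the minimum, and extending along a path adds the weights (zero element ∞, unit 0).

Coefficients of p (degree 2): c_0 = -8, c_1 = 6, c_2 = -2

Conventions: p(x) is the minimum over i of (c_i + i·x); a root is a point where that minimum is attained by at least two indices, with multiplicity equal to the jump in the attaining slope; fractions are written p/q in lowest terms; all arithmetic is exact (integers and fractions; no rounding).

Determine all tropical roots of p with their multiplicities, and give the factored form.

hull edge (i=0, c=-8) to (i=2, c=-2): slope 3, span 2
Factored form: p(x) = -2 ⊗ (x ⊕ (-3)) ⊗ (x ⊕ (-3))
Answer: roots = -3 (mult 2)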